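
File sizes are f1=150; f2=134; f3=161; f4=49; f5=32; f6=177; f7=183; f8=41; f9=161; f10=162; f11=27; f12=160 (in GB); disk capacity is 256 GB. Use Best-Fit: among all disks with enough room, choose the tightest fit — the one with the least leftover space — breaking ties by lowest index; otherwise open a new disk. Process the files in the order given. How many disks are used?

8 disks

Put f1 (150 GB) in disk 1; 106 GB remain.
Put f2 (134 GB) in disk 2; 122 GB remain.
Put f3 (161 GB) in disk 3; 95 GB remain.
Put f4 (49 GB) in disk 3; 46 GB remain.
Put f5 (32 GB) in disk 3; 14 GB remain.
Put f6 (177 GB) in disk 4; 79 GB remain.
Put f7 (183 GB) in disk 5; 73 GB remain.
Put f8 (41 GB) in disk 5; 32 GB remain.
Put f9 (161 GB) in disk 6; 95 GB remain.
Put f10 (162 GB) in disk 7; 94 GB remain.
Put f11 (27 GB) in disk 5; 5 GB remain.
Put f12 (160 GB) in disk 8; 96 GB remain.
Final disks: [150] [134] [161,49,32] [177] [183,41,27] [161] [162] [160].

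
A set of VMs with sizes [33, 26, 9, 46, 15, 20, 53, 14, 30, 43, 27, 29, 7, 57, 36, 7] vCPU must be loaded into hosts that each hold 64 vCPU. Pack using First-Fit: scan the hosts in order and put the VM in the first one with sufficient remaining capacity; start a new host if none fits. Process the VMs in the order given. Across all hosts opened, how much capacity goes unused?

Put 33 vCPU in host 1; 31 vCPU remain.
Put 26 vCPU in host 1; 5 vCPU remain.
Put 9 vCPU in host 2; 55 vCPU remain.
Put 46 vCPU in host 2; 9 vCPU remain.
Put 15 vCPU in host 3; 49 vCPU remain.
Put 20 vCPU in host 3; 29 vCPU remain.
Put 53 vCPU in host 4; 11 vCPU remain.
Put 14 vCPU in host 3; 15 vCPU remain.
Put 30 vCPU in host 5; 34 vCPU remain.
Put 43 vCPU in host 6; 21 vCPU remain.
Put 27 vCPU in host 5; 7 vCPU remain.
Put 29 vCPU in host 7; 35 vCPU remain.
Put 7 vCPU in host 2; 2 vCPU remain.
Put 57 vCPU in host 8; 7 vCPU remain.
Put 36 vCPU in host 9; 28 vCPU remain.
Put 7 vCPU in host 3; 8 vCPU remain.
9 hosts × 64 vCPU = 576 vCPU; used 452 vCPU; unused 124 vCPU.

124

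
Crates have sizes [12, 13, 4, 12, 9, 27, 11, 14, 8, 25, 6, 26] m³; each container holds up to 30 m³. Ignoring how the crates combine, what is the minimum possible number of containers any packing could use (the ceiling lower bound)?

Total size = 12 + 13 + 4 + 12 + 9 + 27 + 11 + 14 + 8 + 25 + 6 + 26 = 167 m³.
⌈167 / 30⌉ = 6.

6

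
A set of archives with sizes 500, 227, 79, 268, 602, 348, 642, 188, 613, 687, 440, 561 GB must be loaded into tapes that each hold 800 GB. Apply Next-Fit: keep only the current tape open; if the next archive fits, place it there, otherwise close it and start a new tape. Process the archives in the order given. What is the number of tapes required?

tape 1: place 500 GB, 300 GB left
tape 1: place 227 GB, 73 GB left
tape 2: place 79 GB, 721 GB left
tape 2: place 268 GB, 453 GB left
tape 3: place 602 GB, 198 GB left
tape 4: place 348 GB, 452 GB left
tape 5: place 642 GB, 158 GB left
tape 6: place 188 GB, 612 GB left
tape 7: place 613 GB, 187 GB left
tape 8: place 687 GB, 113 GB left
tape 9: place 440 GB, 360 GB left
tape 10: place 561 GB, 239 GB left
Final tapes: [500,227] [79,268] [602] [348] [642] [188] [613] [687] [440] [561].

10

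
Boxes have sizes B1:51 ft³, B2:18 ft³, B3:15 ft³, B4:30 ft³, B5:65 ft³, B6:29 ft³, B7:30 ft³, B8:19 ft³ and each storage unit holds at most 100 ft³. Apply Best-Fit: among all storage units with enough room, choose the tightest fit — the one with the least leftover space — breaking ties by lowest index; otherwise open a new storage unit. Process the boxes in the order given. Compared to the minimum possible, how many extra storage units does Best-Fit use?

0

Best-Fit: [51,18,15] [30,65] [29,30,19] → 3 storage units.
Total size 257 ft³; any packing needs at least ⌈257/100⌉ = 3 storage units.
So 3 is already optimal.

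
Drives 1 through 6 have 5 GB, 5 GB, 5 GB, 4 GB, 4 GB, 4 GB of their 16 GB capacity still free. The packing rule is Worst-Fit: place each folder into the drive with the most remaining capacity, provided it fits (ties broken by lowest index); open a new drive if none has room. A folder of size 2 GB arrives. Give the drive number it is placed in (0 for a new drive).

1

Drives with room: drive 1 (5 GB), drive 2 (5 GB), drive 3 (5 GB), drive 4 (4 GB), drive 5 (4 GB), drive 6 (4 GB).
Most room is drive 1 with 5 GB free.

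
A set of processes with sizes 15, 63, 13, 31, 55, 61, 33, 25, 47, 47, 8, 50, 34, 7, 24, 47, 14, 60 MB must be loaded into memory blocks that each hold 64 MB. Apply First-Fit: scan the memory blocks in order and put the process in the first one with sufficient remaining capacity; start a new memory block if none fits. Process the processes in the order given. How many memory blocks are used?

11

memory block 1: place 15 MB, 49 MB left
memory block 2: place 63 MB, 1 MB left
memory block 1: place 13 MB, 36 MB left
memory block 1: place 31 MB, 5 MB left
memory block 3: place 55 MB, 9 MB left
memory block 4: place 61 MB, 3 MB left
memory block 5: place 33 MB, 31 MB left
memory block 5: place 25 MB, 6 MB left
memory block 6: place 47 MB, 17 MB left
memory block 7: place 47 MB, 17 MB left
memory block 3: place 8 MB, 1 MB left
memory block 8: place 50 MB, 14 MB left
memory block 9: place 34 MB, 30 MB left
memory block 6: place 7 MB, 10 MB left
memory block 9: place 24 MB, 6 MB left
memory block 10: place 47 MB, 17 MB left
memory block 7: place 14 MB, 3 MB left
memory block 11: place 60 MB, 4 MB left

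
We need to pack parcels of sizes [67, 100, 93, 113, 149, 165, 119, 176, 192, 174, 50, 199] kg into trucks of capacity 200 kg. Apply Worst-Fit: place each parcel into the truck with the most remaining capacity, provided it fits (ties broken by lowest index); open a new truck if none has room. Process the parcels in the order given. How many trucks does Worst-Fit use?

Put 67 kg in truck 1; 133 kg remain.
Put 100 kg in truck 1; 33 kg remain.
Put 93 kg in truck 2; 107 kg remain.
Put 113 kg in truck 3; 87 kg remain.
Put 149 kg in truck 4; 51 kg remain.
Put 165 kg in truck 5; 35 kg remain.
Put 119 kg in truck 6; 81 kg remain.
Put 176 kg in truck 7; 24 kg remain.
Put 192 kg in truck 8; 8 kg remain.
Put 174 kg in truck 9; 26 kg remain.
Put 50 kg in truck 2; 57 kg remain.
Put 199 kg in truck 10; 1 kg remain.

10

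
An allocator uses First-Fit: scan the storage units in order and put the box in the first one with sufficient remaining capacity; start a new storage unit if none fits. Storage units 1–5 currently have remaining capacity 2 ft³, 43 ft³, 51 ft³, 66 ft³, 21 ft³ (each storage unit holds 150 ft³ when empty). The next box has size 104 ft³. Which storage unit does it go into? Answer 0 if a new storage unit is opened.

No storage unit has ≥ 104 ft³ free, so a new storage unit is opened.

0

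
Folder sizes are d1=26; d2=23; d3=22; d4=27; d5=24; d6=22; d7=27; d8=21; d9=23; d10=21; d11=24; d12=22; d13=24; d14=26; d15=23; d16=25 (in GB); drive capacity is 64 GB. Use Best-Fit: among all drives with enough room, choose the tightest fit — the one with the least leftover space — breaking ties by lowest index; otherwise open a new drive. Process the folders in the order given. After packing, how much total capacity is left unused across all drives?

132

Put d1 (26 GB) in drive 1; 38 GB remain.
Put d2 (23 GB) in drive 1; 15 GB remain.
Put d3 (22 GB) in drive 2; 42 GB remain.
Put d4 (27 GB) in drive 2; 15 GB remain.
Put d5 (24 GB) in drive 3; 40 GB remain.
Put d6 (22 GB) in drive 3; 18 GB remain.
Put d7 (27 GB) in drive 4; 37 GB remain.
Put d8 (21 GB) in drive 4; 16 GB remain.
Put d9 (23 GB) in drive 5; 41 GB remain.
Put d10 (21 GB) in drive 5; 20 GB remain.
Put d11 (24 GB) in drive 6; 40 GB remain.
Put d12 (22 GB) in drive 6; 18 GB remain.
Put d13 (24 GB) in drive 7; 40 GB remain.
Put d14 (26 GB) in drive 7; 14 GB remain.
Put d15 (23 GB) in drive 8; 41 GB remain.
Put d16 (25 GB) in drive 8; 16 GB remain.
8 drives × 64 GB = 512 GB; used 380 GB; unused 132 GB.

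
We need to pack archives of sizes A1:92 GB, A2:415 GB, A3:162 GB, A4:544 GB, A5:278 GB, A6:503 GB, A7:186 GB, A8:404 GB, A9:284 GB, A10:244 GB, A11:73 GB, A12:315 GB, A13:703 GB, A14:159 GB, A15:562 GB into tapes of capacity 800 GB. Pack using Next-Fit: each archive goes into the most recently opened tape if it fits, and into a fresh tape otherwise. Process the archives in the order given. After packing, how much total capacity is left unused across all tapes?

Put A1 (92 GB) in tape 1; 708 GB remain.
Put A2 (415 GB) in tape 1; 293 GB remain.
Put A3 (162 GB) in tape 1; 131 GB remain.
Put A4 (544 GB) in tape 2; 256 GB remain.
Put A5 (278 GB) in tape 3; 522 GB remain.
Put A6 (503 GB) in tape 3; 19 GB remain.
Put A7 (186 GB) in tape 4; 614 GB remain.
Put A8 (404 GB) in tape 4; 210 GB remain.
Put A9 (284 GB) in tape 5; 516 GB remain.
Put A10 (244 GB) in tape 5; 272 GB remain.
Put A11 (73 GB) in tape 5; 199 GB remain.
Put A12 (315 GB) in tape 6; 485 GB remain.
Put A13 (703 GB) in tape 7; 97 GB remain.
Put A14 (159 GB) in tape 8; 641 GB remain.
Put A15 (562 GB) in tape 8; 79 GB remain.
8 tapes × 800 GB = 6400 GB; used 4924 GB; unused 1476 GB.

1476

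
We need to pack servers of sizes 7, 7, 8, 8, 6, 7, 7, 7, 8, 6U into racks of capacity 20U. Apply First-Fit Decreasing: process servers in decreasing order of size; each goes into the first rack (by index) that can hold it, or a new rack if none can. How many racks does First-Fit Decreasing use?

Sorted descending: 8, 8, 8, 7, 7, 7, 7, 7, 6, 6.
rack 1: place 8U, 12U left
rack 1: place 8U, 4U left
rack 2: place 8U, 12U left
rack 2: place 7U, 5U left
rack 3: place 7U, 13U left
rack 3: place 7U, 6U left
rack 4: place 7U, 13U left
rack 4: place 7U, 6U left
rack 3: place 6U, 0U left
rack 4: place 6U, 0U left

4 racks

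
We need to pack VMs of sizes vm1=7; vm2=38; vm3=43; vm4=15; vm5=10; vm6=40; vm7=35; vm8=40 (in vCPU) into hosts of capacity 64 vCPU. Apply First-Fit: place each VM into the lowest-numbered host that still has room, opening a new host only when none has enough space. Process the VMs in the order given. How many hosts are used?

host 1: place vm1 (7 vCPU), 57 vCPU left
host 1: place vm2 (38 vCPU), 19 vCPU left
host 2: place vm3 (43 vCPU), 21 vCPU left
host 1: place vm4 (15 vCPU), 4 vCPU left
host 2: place vm5 (10 vCPU), 11 vCPU left
host 3: place vm6 (40 vCPU), 24 vCPU left
host 4: place vm7 (35 vCPU), 29 vCPU left
host 5: place vm8 (40 vCPU), 24 vCPU left

5 hosts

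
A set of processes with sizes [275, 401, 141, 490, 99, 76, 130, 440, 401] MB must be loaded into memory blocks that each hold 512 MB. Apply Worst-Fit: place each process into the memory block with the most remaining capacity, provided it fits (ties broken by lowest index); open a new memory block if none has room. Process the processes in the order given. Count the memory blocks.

Put 275 MB in memory block 1; 237 MB remain.
Put 401 MB in memory block 2; 111 MB remain.
Put 141 MB in memory block 1; 96 MB remain.
Put 490 MB in memory block 3; 22 MB remain.
Put 99 MB in memory block 2; 12 MB remain.
Put 76 MB in memory block 1; 20 MB remain.
Put 130 MB in memory block 4; 382 MB remain.
Put 440 MB in memory block 5; 72 MB remain.
Put 401 MB in memory block 6; 111 MB remain.
Final memory blocks: [275,141,76] [401,99] [490] [130] [440] [401].

6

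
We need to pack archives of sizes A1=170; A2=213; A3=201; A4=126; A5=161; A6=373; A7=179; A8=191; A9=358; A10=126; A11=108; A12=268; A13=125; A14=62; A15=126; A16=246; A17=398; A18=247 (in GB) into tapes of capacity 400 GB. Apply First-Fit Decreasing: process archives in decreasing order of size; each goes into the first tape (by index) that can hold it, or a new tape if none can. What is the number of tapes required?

Sorted descending: 398, 373, 358, 268, 247, 246, 213, 201, 191, 179, 170, 161, 126, 126, 126, 125, 108, 62.
398 GB → tape 1 (remaining 2 GB)
373 GB → tape 2 (remaining 27 GB)
358 GB → tape 3 (remaining 42 GB)
268 GB → tape 4 (remaining 132 GB)
247 GB → tape 5 (remaining 153 GB)
246 GB → tape 6 (remaining 154 GB)
213 GB → tape 7 (remaining 187 GB)
201 GB → tape 8 (remaining 199 GB)
191 GB → tape 8 (remaining 8 GB)
179 GB → tape 7 (remaining 8 GB)
170 GB → tape 9 (remaining 230 GB)
161 GB → tape 9 (remaining 69 GB)
126 GB → tape 4 (remaining 6 GB)
126 GB → tape 5 (remaining 27 GB)
126 GB → tape 6 (remaining 28 GB)
125 GB → tape 10 (remaining 275 GB)
108 GB → tape 10 (remaining 167 GB)
62 GB → tape 9 (remaining 7 GB)
Final tapes: [398] [373] [358] [268,126] [247,126] [246,126] [213,179] [201,191] [170,161,62] [125,108].

10 tapes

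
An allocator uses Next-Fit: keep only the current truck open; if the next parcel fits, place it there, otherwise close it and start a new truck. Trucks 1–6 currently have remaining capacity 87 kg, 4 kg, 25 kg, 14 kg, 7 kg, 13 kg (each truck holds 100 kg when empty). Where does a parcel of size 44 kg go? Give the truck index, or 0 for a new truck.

Next-Fit only looks at truck 6, which has 13 kg free.
44 kg does not fit, so a new truck is opened.

0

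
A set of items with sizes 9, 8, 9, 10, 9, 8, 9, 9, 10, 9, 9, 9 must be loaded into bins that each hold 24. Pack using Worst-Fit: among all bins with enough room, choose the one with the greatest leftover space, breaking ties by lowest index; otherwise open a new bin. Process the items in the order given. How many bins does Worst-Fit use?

9 → bin 1 (remaining 15)
8 → bin 1 (remaining 7)
9 → bin 2 (remaining 15)
10 → bin 2 (remaining 5)
9 → bin 3 (remaining 15)
8 → bin 3 (remaining 7)
9 → bin 4 (remaining 15)
9 → bin 4 (remaining 6)
10 → bin 5 (remaining 14)
9 → bin 5 (remaining 5)
9 → bin 6 (remaining 15)
9 → bin 6 (remaining 6)

6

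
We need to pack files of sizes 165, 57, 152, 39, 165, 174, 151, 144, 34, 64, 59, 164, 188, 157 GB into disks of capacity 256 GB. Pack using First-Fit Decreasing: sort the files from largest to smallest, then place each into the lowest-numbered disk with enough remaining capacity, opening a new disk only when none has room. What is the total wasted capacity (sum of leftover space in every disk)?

591

Sorted descending: 188, 174, 165, 165, 164, 157, 152, 151, 144, 64, 59, 57, 39, 34.
disk 1: place 188 GB, 68 GB left
disk 2: place 174 GB, 82 GB left
disk 3: place 165 GB, 91 GB left
disk 4: place 165 GB, 91 GB left
disk 5: place 164 GB, 92 GB left
disk 6: place 157 GB, 99 GB left
disk 7: place 152 GB, 104 GB left
disk 8: place 151 GB, 105 GB left
disk 9: place 144 GB, 112 GB left
disk 1: place 64 GB, 4 GB left
disk 2: place 59 GB, 23 GB left
disk 3: place 57 GB, 34 GB left
disk 4: place 39 GB, 52 GB left
disk 3: place 34 GB, 0 GB left
9 disks × 256 GB = 2304 GB; used 1713 GB; unused 591 GB.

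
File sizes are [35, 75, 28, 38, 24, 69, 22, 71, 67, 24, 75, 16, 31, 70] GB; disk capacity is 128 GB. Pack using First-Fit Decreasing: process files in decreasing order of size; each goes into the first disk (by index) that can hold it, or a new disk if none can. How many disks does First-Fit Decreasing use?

Sorted descending: 75, 75, 71, 70, 69, 67, 38, 35, 31, 28, 24, 24, 22, 16.
disk 1: place 75 GB, 53 GB left
disk 2: place 75 GB, 53 GB left
disk 3: place 71 GB, 57 GB left
disk 4: place 70 GB, 58 GB left
disk 5: place 69 GB, 59 GB left
disk 6: place 67 GB, 61 GB left
disk 1: place 38 GB, 15 GB left
disk 2: place 35 GB, 18 GB left
disk 3: place 31 GB, 26 GB left
disk 4: place 28 GB, 30 GB left
disk 3: place 24 GB, 2 GB left
disk 4: place 24 GB, 6 GB left
disk 5: place 22 GB, 37 GB left
disk 2: place 16 GB, 2 GB left
Final disks: [75,38] [75,35,16] [71,31,24] [70,28,24] [69,22] [67].

6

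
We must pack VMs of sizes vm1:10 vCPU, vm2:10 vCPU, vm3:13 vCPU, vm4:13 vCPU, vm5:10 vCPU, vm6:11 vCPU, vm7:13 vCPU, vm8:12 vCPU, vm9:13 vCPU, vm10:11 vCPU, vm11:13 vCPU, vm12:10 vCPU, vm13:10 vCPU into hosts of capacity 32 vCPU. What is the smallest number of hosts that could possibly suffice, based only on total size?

Total size = 10 + 10 + 13 + 13 + 10 + 11 + 13 + 12 + 13 + 11 + 13 + 10 + 10 = 149 vCPU.
⌈149 / 32⌉ = 5.

5 hosts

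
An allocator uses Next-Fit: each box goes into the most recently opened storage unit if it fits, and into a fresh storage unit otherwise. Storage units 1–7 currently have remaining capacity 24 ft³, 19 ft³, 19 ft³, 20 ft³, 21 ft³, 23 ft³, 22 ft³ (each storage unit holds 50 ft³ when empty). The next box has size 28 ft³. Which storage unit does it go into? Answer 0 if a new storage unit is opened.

Next-Fit only looks at storage unit 7, which has 22 ft³ free.
28 ft³ does not fit, so a new storage unit is opened.

0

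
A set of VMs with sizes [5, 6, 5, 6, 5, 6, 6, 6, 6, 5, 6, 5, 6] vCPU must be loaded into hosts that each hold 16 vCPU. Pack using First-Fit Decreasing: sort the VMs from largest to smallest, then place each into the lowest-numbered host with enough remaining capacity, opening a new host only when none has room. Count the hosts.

6

Sorted descending: 6, 6, 6, 6, 6, 6, 6, 6, 5, 5, 5, 5, 5.
Put 6 vCPU in host 1; 10 vCPU remain.
Put 6 vCPU in host 1; 4 vCPU remain.
Put 6 vCPU in host 2; 10 vCPU remain.
Put 6 vCPU in host 2; 4 vCPU remain.
Put 6 vCPU in host 3; 10 vCPU remain.
Put 6 vCPU in host 3; 4 vCPU remain.
Put 6 vCPU in host 4; 10 vCPU remain.
Put 6 vCPU in host 4; 4 vCPU remain.
Put 5 vCPU in host 5; 11 vCPU remain.
Put 5 vCPU in host 5; 6 vCPU remain.
Put 5 vCPU in host 5; 1 vCPU remain.
Put 5 vCPU in host 6; 11 vCPU remain.
Put 5 vCPU in host 6; 6 vCPU remain.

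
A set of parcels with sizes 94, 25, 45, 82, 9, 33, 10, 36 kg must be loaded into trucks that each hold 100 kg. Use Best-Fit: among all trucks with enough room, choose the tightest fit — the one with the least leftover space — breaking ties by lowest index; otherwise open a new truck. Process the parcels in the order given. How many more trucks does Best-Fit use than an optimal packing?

Best-Fit: [94] [25,45,10] [82,9] [33,36] → 4 trucks.
Total size 334 kg; any packing needs at least ⌈334/100⌉ = 4 trucks.
So 4 is already optimal.

0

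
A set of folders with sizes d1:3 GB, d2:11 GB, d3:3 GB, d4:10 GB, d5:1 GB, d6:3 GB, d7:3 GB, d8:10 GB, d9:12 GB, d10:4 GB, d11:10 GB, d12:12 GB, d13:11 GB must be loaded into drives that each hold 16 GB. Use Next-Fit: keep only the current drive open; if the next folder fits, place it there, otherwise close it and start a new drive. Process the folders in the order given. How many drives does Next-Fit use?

drive 1: place d1 (3 GB), 13 GB left
drive 1: place d2 (11 GB), 2 GB left
drive 2: place d3 (3 GB), 13 GB left
drive 2: place d4 (10 GB), 3 GB left
drive 2: place d5 (1 GB), 2 GB left
drive 3: place d6 (3 GB), 13 GB left
drive 3: place d7 (3 GB), 10 GB left
drive 3: place d8 (10 GB), 0 GB left
drive 4: place d9 (12 GB), 4 GB left
drive 4: place d10 (4 GB), 0 GB left
drive 5: place d11 (10 GB), 6 GB left
drive 6: place d12 (12 GB), 4 GB left
drive 7: place d13 (11 GB), 5 GB left
Final drives: [3,11] [3,10,1] [3,3,10] [12,4] [10] [12] [11].

7 drives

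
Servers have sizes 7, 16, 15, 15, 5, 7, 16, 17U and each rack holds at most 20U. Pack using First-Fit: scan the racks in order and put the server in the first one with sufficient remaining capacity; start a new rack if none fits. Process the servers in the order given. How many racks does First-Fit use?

Put 7U in rack 1; 13U remain.
Put 16U in rack 2; 4U remain.
Put 15U in rack 3; 5U remain.
Put 15U in rack 4; 5U remain.
Put 5U in rack 1; 8U remain.
Put 7U in rack 1; 1U remain.
Put 16U in rack 5; 4U remain.
Put 17U in rack 6; 3U remain.

6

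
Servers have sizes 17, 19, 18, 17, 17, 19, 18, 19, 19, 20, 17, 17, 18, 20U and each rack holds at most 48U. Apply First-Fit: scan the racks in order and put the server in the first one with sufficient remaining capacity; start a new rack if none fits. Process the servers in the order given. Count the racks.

17U → rack 1 (remaining 31U)
19U → rack 1 (remaining 12U)
18U → rack 2 (remaining 30U)
17U → rack 2 (remaining 13U)
17U → rack 3 (remaining 31U)
19U → rack 3 (remaining 12U)
18U → rack 4 (remaining 30U)
19U → rack 4 (remaining 11U)
19U → rack 5 (remaining 29U)
20U → rack 5 (remaining 9U)
17U → rack 6 (remaining 31U)
17U → rack 6 (remaining 14U)
18U → rack 7 (remaining 30U)
20U → rack 7 (remaining 10U)

7 racks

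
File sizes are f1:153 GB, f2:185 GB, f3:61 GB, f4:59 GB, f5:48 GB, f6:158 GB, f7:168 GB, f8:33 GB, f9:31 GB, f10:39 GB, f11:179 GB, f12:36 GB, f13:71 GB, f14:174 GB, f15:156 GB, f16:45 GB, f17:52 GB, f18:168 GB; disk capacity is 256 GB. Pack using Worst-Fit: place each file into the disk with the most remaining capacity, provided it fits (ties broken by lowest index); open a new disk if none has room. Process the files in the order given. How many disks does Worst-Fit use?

8 disks

f1 (153 GB) → disk 1 (remaining 103 GB)
f2 (185 GB) → disk 2 (remaining 71 GB)
f3 (61 GB) → disk 1 (remaining 42 GB)
f4 (59 GB) → disk 2 (remaining 12 GB)
f5 (48 GB) → disk 3 (remaining 208 GB)
f6 (158 GB) → disk 3 (remaining 50 GB)
f7 (168 GB) → disk 4 (remaining 88 GB)
f8 (33 GB) → disk 4 (remaining 55 GB)
f9 (31 GB) → disk 4 (remaining 24 GB)
f10 (39 GB) → disk 3 (remaining 11 GB)
f11 (179 GB) → disk 5 (remaining 77 GB)
f12 (36 GB) → disk 5 (remaining 41 GB)
f13 (71 GB) → disk 6 (remaining 185 GB)
f14 (174 GB) → disk 6 (remaining 11 GB)
f15 (156 GB) → disk 7 (remaining 100 GB)
f16 (45 GB) → disk 7 (remaining 55 GB)
f17 (52 GB) → disk 7 (remaining 3 GB)
f18 (168 GB) → disk 8 (remaining 88 GB)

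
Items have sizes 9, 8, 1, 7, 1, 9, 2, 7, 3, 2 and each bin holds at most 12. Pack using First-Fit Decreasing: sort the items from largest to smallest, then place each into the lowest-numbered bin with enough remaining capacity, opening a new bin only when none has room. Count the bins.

5

Sorted descending: 9, 9, 8, 7, 7, 3, 2, 2, 1, 1.
9 → bin 1 (remaining 3)
9 → bin 2 (remaining 3)
8 → bin 3 (remaining 4)
7 → bin 4 (remaining 5)
7 → bin 5 (remaining 5)
3 → bin 1 (remaining 0)
2 → bin 2 (remaining 1)
2 → bin 3 (remaining 2)
1 → bin 2 (remaining 0)
1 → bin 3 (remaining 1)
Final bins: [9,3] [9,2,1] [8,2,1] [7] [7].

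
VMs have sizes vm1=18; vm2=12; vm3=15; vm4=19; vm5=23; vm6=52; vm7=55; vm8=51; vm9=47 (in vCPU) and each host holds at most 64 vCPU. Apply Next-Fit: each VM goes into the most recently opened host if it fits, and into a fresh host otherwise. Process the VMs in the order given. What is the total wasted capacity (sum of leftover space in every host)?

92

host 1: place vm1 (18 vCPU), 46 vCPU left
host 1: place vm2 (12 vCPU), 34 vCPU left
host 1: place vm3 (15 vCPU), 19 vCPU left
host 1: place vm4 (19 vCPU), 0 vCPU left
host 2: place vm5 (23 vCPU), 41 vCPU left
host 3: place vm6 (52 vCPU), 12 vCPU left
host 4: place vm7 (55 vCPU), 9 vCPU left
host 5: place vm8 (51 vCPU), 13 vCPU left
host 6: place vm9 (47 vCPU), 17 vCPU left
6 hosts × 64 vCPU = 384 vCPU; used 292 vCPU; unused 92 vCPU.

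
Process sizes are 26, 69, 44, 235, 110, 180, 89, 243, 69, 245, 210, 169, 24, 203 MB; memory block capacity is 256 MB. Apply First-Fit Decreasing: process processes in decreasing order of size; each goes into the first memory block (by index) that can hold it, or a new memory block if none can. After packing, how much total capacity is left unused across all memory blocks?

Sorted descending: 245, 243, 235, 210, 203, 180, 169, 110, 89, 69, 69, 44, 26, 24.
memory block 1: place 245 MB, 11 MB left
memory block 2: place 243 MB, 13 MB left
memory block 3: place 235 MB, 21 MB left
memory block 4: place 210 MB, 46 MB left
memory block 5: place 203 MB, 53 MB left
memory block 6: place 180 MB, 76 MB left
memory block 7: place 169 MB, 87 MB left
memory block 8: place 110 MB, 146 MB left
memory block 8: place 89 MB, 57 MB left
memory block 6: place 69 MB, 7 MB left
memory block 7: place 69 MB, 18 MB left
memory block 4: place 44 MB, 2 MB left
memory block 5: place 26 MB, 27 MB left
memory block 5: place 24 MB, 3 MB left
8 memory blocks × 256 MB = 2048 MB; used 1916 MB; unused 132 MB.

132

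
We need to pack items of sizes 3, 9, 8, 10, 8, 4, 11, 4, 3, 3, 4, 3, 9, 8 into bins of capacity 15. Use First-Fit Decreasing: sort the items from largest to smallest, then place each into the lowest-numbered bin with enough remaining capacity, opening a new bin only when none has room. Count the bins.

7

Sorted descending: 11, 10, 9, 9, 8, 8, 8, 4, 4, 4, 3, 3, 3, 3.
bin 1: place 11, 4 left
bin 2: place 10, 5 left
bin 3: place 9, 6 left
bin 4: place 9, 6 left
bin 5: place 8, 7 left
bin 6: place 8, 7 left
bin 7: place 8, 7 left
bin 1: place 4, 0 left
bin 2: place 4, 1 left
bin 3: place 4, 2 left
bin 4: place 3, 3 left
bin 4: place 3, 0 left
bin 5: place 3, 4 left
bin 5: place 3, 1 left
Final bins: [11,4] [10,4] [9,4] [9,3,3] [8,3,3] [8] [8].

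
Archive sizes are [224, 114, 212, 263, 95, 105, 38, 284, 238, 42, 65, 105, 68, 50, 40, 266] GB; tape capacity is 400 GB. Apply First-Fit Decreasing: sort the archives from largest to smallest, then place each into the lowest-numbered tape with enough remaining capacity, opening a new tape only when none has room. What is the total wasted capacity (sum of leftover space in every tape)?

191

Sorted descending: 284, 266, 263, 238, 224, 212, 114, 105, 105, 95, 68, 65, 50, 42, 40, 38.
Put 284 GB in tape 1; 116 GB remain.
Put 266 GB in tape 2; 134 GB remain.
Put 263 GB in tape 3; 137 GB remain.
Put 238 GB in tape 4; 162 GB remain.
Put 224 GB in tape 5; 176 GB remain.
Put 212 GB in tape 6; 188 GB remain.
Put 114 GB in tape 1; 2 GB remain.
Put 105 GB in tape 2; 29 GB remain.
Put 105 GB in tape 3; 32 GB remain.
Put 95 GB in tape 4; 67 GB remain.
Put 68 GB in tape 5; 108 GB remain.
Put 65 GB in tape 4; 2 GB remain.
Put 50 GB in tape 5; 58 GB remain.
Put 42 GB in tape 5; 16 GB remain.
Put 40 GB in tape 6; 148 GB remain.
Put 38 GB in tape 6; 110 GB remain.
6 tapes × 400 GB = 2400 GB; used 2209 GB; unused 191 GB.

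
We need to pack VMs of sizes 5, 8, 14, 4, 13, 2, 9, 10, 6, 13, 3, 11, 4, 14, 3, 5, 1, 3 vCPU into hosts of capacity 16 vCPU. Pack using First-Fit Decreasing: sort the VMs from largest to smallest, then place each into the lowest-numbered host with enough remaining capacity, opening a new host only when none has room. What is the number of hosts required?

Sorted descending: 14, 14, 13, 13, 11, 10, 9, 8, 6, 5, 5, 4, 4, 3, 3, 3, 2, 1.
14 vCPU → host 1 (remaining 2 vCPU)
14 vCPU → host 2 (remaining 2 vCPU)
13 vCPU → host 3 (remaining 3 vCPU)
13 vCPU → host 4 (remaining 3 vCPU)
11 vCPU → host 5 (remaining 5 vCPU)
10 vCPU → host 6 (remaining 6 vCPU)
9 vCPU → host 7 (remaining 7 vCPU)
8 vCPU → host 8 (remaining 8 vCPU)
6 vCPU → host 6 (remaining 0 vCPU)
5 vCPU → host 5 (remaining 0 vCPU)
5 vCPU → host 7 (remaining 2 vCPU)
4 vCPU → host 8 (remaining 4 vCPU)
4 vCPU → host 8 (remaining 0 vCPU)
3 vCPU → host 3 (remaining 0 vCPU)
3 vCPU → host 4 (remaining 0 vCPU)
3 vCPU → host 9 (remaining 13 vCPU)
2 vCPU → host 1 (remaining 0 vCPU)
1 vCPU → host 2 (remaining 1 vCPU)

9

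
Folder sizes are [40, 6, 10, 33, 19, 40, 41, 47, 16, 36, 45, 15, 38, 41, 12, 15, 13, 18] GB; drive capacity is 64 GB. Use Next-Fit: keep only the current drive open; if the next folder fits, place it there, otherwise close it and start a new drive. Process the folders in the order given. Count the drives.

10 drives

40 GB → drive 1 (remaining 24 GB)
6 GB → drive 1 (remaining 18 GB)
10 GB → drive 1 (remaining 8 GB)
33 GB → drive 2 (remaining 31 GB)
19 GB → drive 2 (remaining 12 GB)
40 GB → drive 3 (remaining 24 GB)
41 GB → drive 4 (remaining 23 GB)
47 GB → drive 5 (remaining 17 GB)
16 GB → drive 5 (remaining 1 GB)
36 GB → drive 6 (remaining 28 GB)
45 GB → drive 7 (remaining 19 GB)
15 GB → drive 7 (remaining 4 GB)
38 GB → drive 8 (remaining 26 GB)
41 GB → drive 9 (remaining 23 GB)
12 GB → drive 9 (remaining 11 GB)
15 GB → drive 10 (remaining 49 GB)
13 GB → drive 10 (remaining 36 GB)
18 GB → drive 10 (remaining 18 GB)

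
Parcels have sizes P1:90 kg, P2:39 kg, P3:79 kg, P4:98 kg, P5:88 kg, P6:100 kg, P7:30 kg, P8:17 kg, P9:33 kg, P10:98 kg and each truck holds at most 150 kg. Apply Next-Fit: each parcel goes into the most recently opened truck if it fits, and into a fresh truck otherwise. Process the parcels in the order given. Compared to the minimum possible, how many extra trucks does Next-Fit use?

Next-Fit: [90,39] [79] [98] [88] [100,30,17] [33,98] → 6 trucks.
6 parcels exceed 75 kg (half the capacity), and no two of those can share a truck, so at least 6 trucks are needed.
So 6 is already optimal.

0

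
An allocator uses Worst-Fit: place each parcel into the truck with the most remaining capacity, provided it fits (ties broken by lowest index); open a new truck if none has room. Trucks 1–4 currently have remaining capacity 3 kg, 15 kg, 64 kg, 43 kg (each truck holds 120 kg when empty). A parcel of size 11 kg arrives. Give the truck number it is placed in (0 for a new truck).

3

Trucks with room: truck 2 (15 kg), truck 3 (64 kg), truck 4 (43 kg).
Most room is truck 3 with 64 kg free.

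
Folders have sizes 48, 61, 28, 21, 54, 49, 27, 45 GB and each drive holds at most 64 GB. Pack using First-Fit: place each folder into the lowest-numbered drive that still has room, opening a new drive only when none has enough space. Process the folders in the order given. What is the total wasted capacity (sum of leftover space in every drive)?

115

drive 1: place 48 GB, 16 GB left
drive 2: place 61 GB, 3 GB left
drive 3: place 28 GB, 36 GB left
drive 3: place 21 GB, 15 GB left
drive 4: place 54 GB, 10 GB left
drive 5: place 49 GB, 15 GB left
drive 6: place 27 GB, 37 GB left
drive 7: place 45 GB, 19 GB left
7 drives × 64 GB = 448 GB; used 333 GB; unused 115 GB.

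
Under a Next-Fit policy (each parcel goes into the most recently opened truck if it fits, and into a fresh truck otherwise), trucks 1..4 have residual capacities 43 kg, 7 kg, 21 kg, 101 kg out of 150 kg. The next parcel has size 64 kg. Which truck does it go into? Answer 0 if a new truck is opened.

Next-Fit only looks at truck 4, which has 101 kg free.
64 kg fits there.

4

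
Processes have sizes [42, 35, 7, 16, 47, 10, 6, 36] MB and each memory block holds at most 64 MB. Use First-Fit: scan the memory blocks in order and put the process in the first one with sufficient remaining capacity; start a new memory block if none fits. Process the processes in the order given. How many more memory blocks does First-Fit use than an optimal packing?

0

First-Fit: [42,7,10] [35,16,6] [47] [36] → 4 memory blocks.
Total size 199 MB; any packing needs at least ⌈199/64⌉ = 4 memory blocks.
So 4 is already optimal.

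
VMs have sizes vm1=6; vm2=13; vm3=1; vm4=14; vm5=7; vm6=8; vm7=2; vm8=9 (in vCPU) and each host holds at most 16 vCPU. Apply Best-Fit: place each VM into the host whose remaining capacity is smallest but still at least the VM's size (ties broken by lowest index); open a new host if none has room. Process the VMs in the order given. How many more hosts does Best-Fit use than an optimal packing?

1

Best-Fit: [6,7] [13,1,2] [14] [8] [9] → 5 hosts.
Total size 60 vCPU; any packing needs at least ⌈60/16⌉ = 4 hosts.
An optimal packing achieves that bound: [14,2] [13,1] [9,7] [8,6] → 4 hosts.
Excess: 5 − 4 = 1.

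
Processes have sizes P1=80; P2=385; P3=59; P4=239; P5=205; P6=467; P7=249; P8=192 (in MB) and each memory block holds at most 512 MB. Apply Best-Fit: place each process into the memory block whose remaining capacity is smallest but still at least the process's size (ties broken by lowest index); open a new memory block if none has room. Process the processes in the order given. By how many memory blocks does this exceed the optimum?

0

Best-Fit: [80,385] [59,239,205] [467] [249,192] → 4 memory blocks.
Total size 1876 MB; any packing needs at least ⌈1876/512⌉ = 4 memory blocks.
So 4 is already optimal.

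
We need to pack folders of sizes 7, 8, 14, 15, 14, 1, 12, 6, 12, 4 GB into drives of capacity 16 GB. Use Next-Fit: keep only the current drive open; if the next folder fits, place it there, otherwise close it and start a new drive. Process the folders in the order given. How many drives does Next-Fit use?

7

Put 7 GB in drive 1; 9 GB remain.
Put 8 GB in drive 1; 1 GB remain.
Put 14 GB in drive 2; 2 GB remain.
Put 15 GB in drive 3; 1 GB remain.
Put 14 GB in drive 4; 2 GB remain.
Put 1 GB in drive 4; 1 GB remain.
Put 12 GB in drive 5; 4 GB remain.
Put 6 GB in drive 6; 10 GB remain.
Put 12 GB in drive 7; 4 GB remain.
Put 4 GB in drive 7; 0 GB remain.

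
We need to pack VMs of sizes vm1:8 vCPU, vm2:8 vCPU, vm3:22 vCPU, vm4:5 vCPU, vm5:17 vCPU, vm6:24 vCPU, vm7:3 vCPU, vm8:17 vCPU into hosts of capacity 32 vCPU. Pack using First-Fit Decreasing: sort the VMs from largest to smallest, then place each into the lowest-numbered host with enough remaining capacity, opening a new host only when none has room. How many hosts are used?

Sorted descending: 24, 22, 17, 17, 8, 8, 5, 3.
Put 24 vCPU in host 1; 8 vCPU remain.
Put 22 vCPU in host 2; 10 vCPU remain.
Put 17 vCPU in host 3; 15 vCPU remain.
Put 17 vCPU in host 4; 15 vCPU remain.
Put 8 vCPU in host 1; 0 vCPU remain.
Put 8 vCPU in host 2; 2 vCPU remain.
Put 5 vCPU in host 3; 10 vCPU remain.
Put 3 vCPU in host 3; 7 vCPU remain.

4 hosts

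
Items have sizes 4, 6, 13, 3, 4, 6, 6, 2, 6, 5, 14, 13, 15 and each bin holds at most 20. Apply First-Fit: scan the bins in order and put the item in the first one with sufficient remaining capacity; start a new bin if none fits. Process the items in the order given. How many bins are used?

6 bins

bin 1: place 4, 16 left
bin 1: place 6, 10 left
bin 2: place 13, 7 left
bin 1: place 3, 7 left
bin 1: place 4, 3 left
bin 2: place 6, 1 left
bin 3: place 6, 14 left
bin 1: place 2, 1 left
bin 3: place 6, 8 left
bin 3: place 5, 3 left
bin 4: place 14, 6 left
bin 5: place 13, 7 left
bin 6: place 15, 5 left
Final bins: [4,6,3,4,2] [13,6] [6,6,5] [14] [13] [15].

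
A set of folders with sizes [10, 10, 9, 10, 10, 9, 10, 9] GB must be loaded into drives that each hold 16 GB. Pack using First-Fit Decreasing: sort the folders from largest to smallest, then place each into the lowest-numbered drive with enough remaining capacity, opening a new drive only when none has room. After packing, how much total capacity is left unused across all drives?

Sorted descending: 10, 10, 10, 10, 10, 9, 9, 9.
drive 1: place 10 GB, 6 GB left
drive 2: place 10 GB, 6 GB left
drive 3: place 10 GB, 6 GB left
drive 4: place 10 GB, 6 GB left
drive 5: place 10 GB, 6 GB left
drive 6: place 9 GB, 7 GB left
drive 7: place 9 GB, 7 GB left
drive 8: place 9 GB, 7 GB left
8 drives × 16 GB = 128 GB; used 77 GB; unused 51 GB.

51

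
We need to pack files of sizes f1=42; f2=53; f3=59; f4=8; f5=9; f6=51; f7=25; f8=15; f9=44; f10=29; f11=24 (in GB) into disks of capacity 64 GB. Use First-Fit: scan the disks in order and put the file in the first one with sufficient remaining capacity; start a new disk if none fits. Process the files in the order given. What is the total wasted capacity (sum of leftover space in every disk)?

89

disk 1: place f1 (42 GB), 22 GB left
disk 2: place f2 (53 GB), 11 GB left
disk 3: place f3 (59 GB), 5 GB left
disk 1: place f4 (8 GB), 14 GB left
disk 1: place f5 (9 GB), 5 GB left
disk 4: place f6 (51 GB), 13 GB left
disk 5: place f7 (25 GB), 39 GB left
disk 5: place f8 (15 GB), 24 GB left
disk 6: place f9 (44 GB), 20 GB left
disk 7: place f10 (29 GB), 35 GB left
disk 5: place f11 (24 GB), 0 GB left
7 disks × 64 GB = 448 GB; used 359 GB; unused 89 GB.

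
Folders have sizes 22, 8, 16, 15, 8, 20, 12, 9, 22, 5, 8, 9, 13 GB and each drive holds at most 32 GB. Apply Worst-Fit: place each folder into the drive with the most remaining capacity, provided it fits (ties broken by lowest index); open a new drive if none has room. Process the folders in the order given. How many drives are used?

drive 1: place 22 GB, 10 GB left
drive 1: place 8 GB, 2 GB left
drive 2: place 16 GB, 16 GB left
drive 2: place 15 GB, 1 GB left
drive 3: place 8 GB, 24 GB left
drive 3: place 20 GB, 4 GB left
drive 4: place 12 GB, 20 GB left
drive 4: place 9 GB, 11 GB left
drive 5: place 22 GB, 10 GB left
drive 4: place 5 GB, 6 GB left
drive 5: place 8 GB, 2 GB left
drive 6: place 9 GB, 23 GB left
drive 6: place 13 GB, 10 GB left

6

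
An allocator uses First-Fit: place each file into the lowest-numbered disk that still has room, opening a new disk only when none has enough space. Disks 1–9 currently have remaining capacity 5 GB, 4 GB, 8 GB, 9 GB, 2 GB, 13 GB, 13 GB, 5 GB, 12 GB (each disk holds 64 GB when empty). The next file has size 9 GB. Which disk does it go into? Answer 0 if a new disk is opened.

4

Disks with room: disk 4 (9 GB), disk 6 (13 GB), disk 7 (13 GB), disk 9 (12 GB).
The first with room is disk 4.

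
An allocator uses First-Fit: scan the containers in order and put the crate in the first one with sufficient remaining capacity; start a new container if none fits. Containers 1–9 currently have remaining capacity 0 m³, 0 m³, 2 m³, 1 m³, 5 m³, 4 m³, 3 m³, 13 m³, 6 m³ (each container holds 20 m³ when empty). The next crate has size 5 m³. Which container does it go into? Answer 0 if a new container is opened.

Containers with room: container 5 (5 m³), container 8 (13 m³), container 9 (6 m³).
The first with room is container 5.

5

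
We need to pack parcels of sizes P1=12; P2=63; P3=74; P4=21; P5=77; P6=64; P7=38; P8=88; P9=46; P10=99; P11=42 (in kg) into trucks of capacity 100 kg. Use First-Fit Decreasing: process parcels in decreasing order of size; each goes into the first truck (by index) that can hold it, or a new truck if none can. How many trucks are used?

Sorted descending: 99, 88, 77, 74, 64, 63, 46, 42, 38, 21, 12.
truck 1: place 99 kg, 1 kg left
truck 2: place 88 kg, 12 kg left
truck 3: place 77 kg, 23 kg left
truck 4: place 74 kg, 26 kg left
truck 5: place 64 kg, 36 kg left
truck 6: place 63 kg, 37 kg left
truck 7: place 46 kg, 54 kg left
truck 7: place 42 kg, 12 kg left
truck 8: place 38 kg, 62 kg left
truck 3: place 21 kg, 2 kg left
truck 2: place 12 kg, 0 kg left
Final trucks: [99] [88,12] [77,21] [74] [64] [63] [46,42] [38].

8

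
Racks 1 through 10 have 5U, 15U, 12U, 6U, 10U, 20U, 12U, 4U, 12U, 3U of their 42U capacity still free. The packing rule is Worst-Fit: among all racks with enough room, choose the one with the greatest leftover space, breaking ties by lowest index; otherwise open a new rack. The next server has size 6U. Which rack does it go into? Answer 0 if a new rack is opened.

Racks with room: rack 2 (15U), rack 3 (12U), rack 4 (6U), rack 5 (10U), rack 6 (20U), rack 7 (12U), rack 9 (12U).
Most room is rack 6 with 20U free.

6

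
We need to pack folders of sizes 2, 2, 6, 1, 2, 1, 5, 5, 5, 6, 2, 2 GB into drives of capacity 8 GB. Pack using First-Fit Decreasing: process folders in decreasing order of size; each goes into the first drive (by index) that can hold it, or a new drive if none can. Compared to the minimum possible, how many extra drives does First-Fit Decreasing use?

First-Fit Decreasing: [6,2] [6,2] [5,2,1] [5,2,1] [5,2] → 5 drives.
Total size 39 GB; any packing needs at least ⌈39/8⌉ = 5 drives.
So 5 is already optimal.

0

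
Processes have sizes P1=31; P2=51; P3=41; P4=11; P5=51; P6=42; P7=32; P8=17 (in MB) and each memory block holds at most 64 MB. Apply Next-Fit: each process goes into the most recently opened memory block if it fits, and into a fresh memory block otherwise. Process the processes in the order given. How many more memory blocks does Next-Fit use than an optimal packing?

Next-Fit: [31] [51] [41,11] [51] [42] [32,17] → 6 memory blocks.
Total size 276 MB; any packing needs at least ⌈276/64⌉ = 5 memory blocks.
An optimal packing achieves that bound: [51,11] [51] [42,17] [41] [32,31] → 5 memory blocks.
Excess: 6 − 5 = 1.

1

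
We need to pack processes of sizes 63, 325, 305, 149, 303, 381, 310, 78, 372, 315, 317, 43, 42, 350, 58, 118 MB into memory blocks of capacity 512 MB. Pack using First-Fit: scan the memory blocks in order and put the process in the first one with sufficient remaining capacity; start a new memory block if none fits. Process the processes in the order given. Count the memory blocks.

Put 63 MB in memory block 1; 449 MB remain.
Put 325 MB in memory block 1; 124 MB remain.
Put 305 MB in memory block 2; 207 MB remain.
Put 149 MB in memory block 2; 58 MB remain.
Put 303 MB in memory block 3; 209 MB remain.
Put 381 MB in memory block 4; 131 MB remain.
Put 310 MB in memory block 5; 202 MB remain.
Put 78 MB in memory block 1; 46 MB remain.
Put 372 MB in memory block 6; 140 MB remain.
Put 315 MB in memory block 7; 197 MB remain.
Put 317 MB in memory block 8; 195 MB remain.
Put 43 MB in memory block 1; 3 MB remain.
Put 42 MB in memory block 2; 16 MB remain.
Put 350 MB in memory block 9; 162 MB remain.
Put 58 MB in memory block 3; 151 MB remain.
Put 118 MB in memory block 3; 33 MB remain.

9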